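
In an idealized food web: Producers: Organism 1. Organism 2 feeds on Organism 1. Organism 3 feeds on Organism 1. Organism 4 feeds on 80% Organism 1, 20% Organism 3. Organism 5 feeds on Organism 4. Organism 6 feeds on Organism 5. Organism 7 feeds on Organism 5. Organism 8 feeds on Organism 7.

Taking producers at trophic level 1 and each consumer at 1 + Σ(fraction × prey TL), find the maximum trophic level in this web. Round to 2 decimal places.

5.20

Organism 2: 1 + 1 = 2
Organism 3: 1 + 1 = 2
Organism 4: 1 + (0.8×1 + 0.2×2) = 2.2
Organism 5: 1 + 2.2 = 3.2
Organism 6: 1 + 3.2 = 4.2
Organism 7: 1 + 3.2 = 4.2
Organism 8: 1 + 4.2 = 5.2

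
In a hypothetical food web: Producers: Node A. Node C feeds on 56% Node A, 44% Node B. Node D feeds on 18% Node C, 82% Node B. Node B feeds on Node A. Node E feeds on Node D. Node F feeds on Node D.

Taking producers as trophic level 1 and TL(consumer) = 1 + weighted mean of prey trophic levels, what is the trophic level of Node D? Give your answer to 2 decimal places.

Node B: 1 + 1 = 2
Node C: 1 + (0.56×1 + 0.44×2) = 2.44
Node D: 1 + (0.18×2.44 + 0.82×2) = 3.0792
Node E: 1 + 3.0792 = 4.0792
Node F: 1 + 3.0792 = 4.0792

3.08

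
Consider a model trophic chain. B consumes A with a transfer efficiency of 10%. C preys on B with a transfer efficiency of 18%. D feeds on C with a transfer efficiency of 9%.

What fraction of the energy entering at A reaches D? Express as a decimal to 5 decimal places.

0.00162

Product of link efficiencies: 0.1 × 0.18 × 0.09 = 0.00162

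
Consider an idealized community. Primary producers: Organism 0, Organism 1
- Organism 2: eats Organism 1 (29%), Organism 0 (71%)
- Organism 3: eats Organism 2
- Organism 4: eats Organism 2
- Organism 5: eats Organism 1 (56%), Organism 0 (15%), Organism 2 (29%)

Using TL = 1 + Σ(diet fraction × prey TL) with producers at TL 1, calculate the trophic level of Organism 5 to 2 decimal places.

2.29

Organism 2: 1 + (0.29×1 + 0.71×1) = 2
Organism 3: 1 + 2 = 3
Organism 4: 1 + 2 = 3
Organism 5: 1 + (0.56×1 + 0.15×1 + 0.29×2) = 2.29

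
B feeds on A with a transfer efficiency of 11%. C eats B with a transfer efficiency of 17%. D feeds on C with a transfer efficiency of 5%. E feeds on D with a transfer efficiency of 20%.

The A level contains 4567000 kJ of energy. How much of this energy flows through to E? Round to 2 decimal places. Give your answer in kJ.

854.03 kJ

B: 4567000 × 0.11 = 502370 kJ
C: 502370 × 0.17 = 85402.9 kJ
D: 85402.9 × 0.05 = 4270.145 kJ
E: 4270.145 × 0.2 = 854.029 kJ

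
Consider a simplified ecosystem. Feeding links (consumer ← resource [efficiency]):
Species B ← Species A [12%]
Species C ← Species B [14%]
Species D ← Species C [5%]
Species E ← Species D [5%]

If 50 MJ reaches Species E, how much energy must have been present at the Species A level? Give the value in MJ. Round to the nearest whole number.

1190476 MJ

Cumulative transfer efficiency: 0.12 × 0.14 × 0.05 × 0.05 = 0.000042
Species A energy = 50 / 0.000042 = 1190476 MJ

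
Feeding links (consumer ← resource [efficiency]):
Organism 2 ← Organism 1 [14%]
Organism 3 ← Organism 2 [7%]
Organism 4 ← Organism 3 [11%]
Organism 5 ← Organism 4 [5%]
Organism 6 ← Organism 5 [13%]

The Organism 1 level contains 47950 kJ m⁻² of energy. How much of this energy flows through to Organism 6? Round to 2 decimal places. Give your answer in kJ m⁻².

Organism 2: 47950 × 0.14 = 6713 kJ m⁻²
Organism 3: 6713 × 0.07 = 469.91 kJ m⁻²
Organism 4: 469.91 × 0.11 = 51.6901 kJ m⁻²
Organism 5: 51.6901 × 0.05 = 2.584505 kJ m⁻²
Organism 6: 2.584505 × 0.13 = 0.33598565 kJ m⁻²

0.34 kJ m⁻²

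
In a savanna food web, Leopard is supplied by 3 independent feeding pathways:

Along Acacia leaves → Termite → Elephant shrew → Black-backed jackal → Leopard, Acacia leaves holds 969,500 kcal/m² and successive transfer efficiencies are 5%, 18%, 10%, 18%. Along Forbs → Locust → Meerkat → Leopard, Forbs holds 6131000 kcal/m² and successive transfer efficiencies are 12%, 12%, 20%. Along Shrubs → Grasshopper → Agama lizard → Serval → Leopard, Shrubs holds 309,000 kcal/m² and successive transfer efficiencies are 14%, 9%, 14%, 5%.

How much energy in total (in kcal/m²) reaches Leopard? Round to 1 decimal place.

Via Acacia leaves: 969500 × 0.05 × 0.18 × 0.1 × 0.18 = 157.059 kcal/m²
Via Forbs: 6131000 × 0.12 × 0.12 × 0.2 = 17657.28 kcal/m²
Via Shrubs: 309000 × 0.14 × 0.09 × 0.14 × 0.05 = 27.2538 kcal/m²
Total at Leopard: 157.059 + 17657.28 + 27.2538 = 17841.5928 kcal/m²

17841.6 kcal/m²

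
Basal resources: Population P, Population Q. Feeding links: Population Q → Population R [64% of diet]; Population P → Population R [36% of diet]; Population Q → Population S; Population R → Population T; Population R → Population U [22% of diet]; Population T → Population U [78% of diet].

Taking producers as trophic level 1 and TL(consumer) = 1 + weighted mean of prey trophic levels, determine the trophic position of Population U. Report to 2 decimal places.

3.78

Population R: 1 + (0.64×1 + 0.36×1) = 2
Population S: 1 + 1 = 2
Population T: 1 + 2 = 3
Population U: 1 + (0.22×2 + 0.78×3) = 3.78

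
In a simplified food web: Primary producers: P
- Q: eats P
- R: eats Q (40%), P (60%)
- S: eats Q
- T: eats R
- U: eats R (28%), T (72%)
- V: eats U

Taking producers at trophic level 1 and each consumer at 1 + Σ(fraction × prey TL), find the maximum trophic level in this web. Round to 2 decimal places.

Q: 1 + 1 = 2
R: 1 + (0.4×2 + 0.6×1) = 2.4
S: 1 + 2 = 3
T: 1 + 2.4 = 3.4
U: 1 + (0.28×2.4 + 0.72×3.4) = 4.12
V: 1 + 4.12 = 5.12

5.12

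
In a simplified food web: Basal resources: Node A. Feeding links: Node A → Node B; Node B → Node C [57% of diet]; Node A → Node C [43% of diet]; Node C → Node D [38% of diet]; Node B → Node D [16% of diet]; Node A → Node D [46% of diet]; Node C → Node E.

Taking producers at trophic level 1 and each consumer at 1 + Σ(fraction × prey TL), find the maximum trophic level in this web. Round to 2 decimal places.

3.57

Node B: 1 + 1 = 2
Node C: 1 + (0.57×2 + 0.43×1) = 2.57
Node D: 1 + (0.38×2.57 + 0.16×2 + 0.46×1) = 2.7566
Node E: 1 + 2.57 = 3.57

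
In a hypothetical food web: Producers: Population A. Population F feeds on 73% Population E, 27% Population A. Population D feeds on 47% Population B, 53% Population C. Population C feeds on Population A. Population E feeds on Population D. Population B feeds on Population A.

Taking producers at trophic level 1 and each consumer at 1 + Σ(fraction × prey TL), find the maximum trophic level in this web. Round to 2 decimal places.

Population B: 1 + 1 = 2
Population C: 1 + 1 = 2
Population D: 1 + (0.47×2 + 0.53×2) = 3
Population E: 1 + 3 = 4
Population F: 1 + (0.73×4 + 0.27×1) = 4.19

4.19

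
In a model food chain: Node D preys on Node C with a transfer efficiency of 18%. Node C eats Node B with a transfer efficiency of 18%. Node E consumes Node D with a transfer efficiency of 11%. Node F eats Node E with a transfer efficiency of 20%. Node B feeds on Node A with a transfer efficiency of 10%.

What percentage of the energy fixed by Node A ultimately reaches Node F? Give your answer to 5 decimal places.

0.00713%

Product of link efficiencies: 0.1 × 0.18 × 0.18 × 0.11 × 0.2 = 0.00007128
As a percentage: 0.00007128 × 100 = 0.00713%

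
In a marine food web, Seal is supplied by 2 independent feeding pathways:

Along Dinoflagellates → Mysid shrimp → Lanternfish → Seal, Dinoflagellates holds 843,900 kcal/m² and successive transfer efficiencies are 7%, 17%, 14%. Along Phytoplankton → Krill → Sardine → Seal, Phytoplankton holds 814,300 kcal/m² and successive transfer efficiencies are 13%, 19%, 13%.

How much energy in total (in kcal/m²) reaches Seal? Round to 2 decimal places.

Via Dinoflagellates: 843900 × 0.07 × 0.17 × 0.14 = 1405.9374 kcal/m²
Via Phytoplankton: 814300 × 0.13 × 0.19 × 0.13 = 2614.7173 kcal/m²
Total at Seal: 1405.9374 + 2614.7173 = 4020.6547 kcal/m²

4020.65 kcal/m²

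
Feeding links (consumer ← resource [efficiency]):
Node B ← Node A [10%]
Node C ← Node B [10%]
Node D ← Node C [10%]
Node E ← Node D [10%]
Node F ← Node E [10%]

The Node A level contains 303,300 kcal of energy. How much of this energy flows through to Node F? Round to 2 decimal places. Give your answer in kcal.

3.03 kcal

Node B: 303300 × 0.1 = 30330 kcal
Node C: 30330 × 0.1 = 3033 kcal
Node D: 3033 × 0.1 = 303.3 kcal
Node E: 303.3 × 0.1 = 30.33 kcal
Node F: 30.33 × 0.1 = 3.033 kcal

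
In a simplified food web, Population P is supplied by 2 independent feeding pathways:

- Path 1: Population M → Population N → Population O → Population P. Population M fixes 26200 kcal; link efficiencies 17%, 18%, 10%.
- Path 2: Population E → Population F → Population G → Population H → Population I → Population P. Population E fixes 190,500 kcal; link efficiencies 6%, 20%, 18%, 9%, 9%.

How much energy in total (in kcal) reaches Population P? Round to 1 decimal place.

83.5 kcal

Path 1: 26200 × 0.17 × 0.18 × 0.1 = 80.172 kcal
Path 2: 190500 × 0.06 × 0.2 × 0.18 × 0.09 × 0.09 = 3.332988 kcal
Total at Population P: 80.172 + 3.332988 = 83.504988 kcal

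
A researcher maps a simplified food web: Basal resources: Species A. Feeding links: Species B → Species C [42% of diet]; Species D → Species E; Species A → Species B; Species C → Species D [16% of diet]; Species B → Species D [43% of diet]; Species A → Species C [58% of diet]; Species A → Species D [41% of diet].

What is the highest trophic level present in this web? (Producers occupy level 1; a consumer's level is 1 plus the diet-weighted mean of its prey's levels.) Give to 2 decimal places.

3.66

Species B: 1 + 1 = 2
Species C: 1 + (0.42×2 + 0.58×1) = 2.42
Species D: 1 + (0.16×2.42 + 0.43×2 + 0.41×1) = 2.6572
Species E: 1 + 2.6572 = 3.6572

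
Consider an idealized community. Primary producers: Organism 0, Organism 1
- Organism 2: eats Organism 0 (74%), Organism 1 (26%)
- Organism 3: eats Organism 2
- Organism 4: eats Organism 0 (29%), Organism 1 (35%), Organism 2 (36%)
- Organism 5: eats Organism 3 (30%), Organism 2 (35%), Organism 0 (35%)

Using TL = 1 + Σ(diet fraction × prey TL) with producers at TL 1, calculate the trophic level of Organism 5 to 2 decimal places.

2.95

Organism 2: 1 + (0.74×1 + 0.26×1) = 2
Organism 3: 1 + 2 = 3
Organism 4: 1 + (0.29×1 + 0.35×1 + 0.36×2) = 2.36
Organism 5: 1 + (0.3×3 + 0.35×2 + 0.35×1) = 2.95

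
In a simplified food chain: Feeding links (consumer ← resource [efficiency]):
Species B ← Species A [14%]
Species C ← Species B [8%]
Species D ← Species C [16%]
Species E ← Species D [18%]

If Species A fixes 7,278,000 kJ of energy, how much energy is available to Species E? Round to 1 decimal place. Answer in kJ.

Species B: 7278000 × 0.14 = 1018920 kJ
Species C: 1018920 × 0.08 = 81513.6 kJ
Species D: 81513.6 × 0.16 = 13042.176 kJ
Species E: 13042.176 × 0.18 = 2347.59168 kJ

2347.6 kJ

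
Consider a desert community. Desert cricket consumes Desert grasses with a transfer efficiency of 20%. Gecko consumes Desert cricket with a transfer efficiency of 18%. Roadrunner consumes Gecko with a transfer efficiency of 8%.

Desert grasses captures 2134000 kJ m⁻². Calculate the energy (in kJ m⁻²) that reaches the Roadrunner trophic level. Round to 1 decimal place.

Desert cricket: 2134000 × 0.2 = 426800 kJ m⁻²
Gecko: 426800 × 0.18 = 76824 kJ m⁻²
Roadrunner: 76824 × 0.08 = 6145.92 kJ m⁻²

6145.9 kJ m⁻²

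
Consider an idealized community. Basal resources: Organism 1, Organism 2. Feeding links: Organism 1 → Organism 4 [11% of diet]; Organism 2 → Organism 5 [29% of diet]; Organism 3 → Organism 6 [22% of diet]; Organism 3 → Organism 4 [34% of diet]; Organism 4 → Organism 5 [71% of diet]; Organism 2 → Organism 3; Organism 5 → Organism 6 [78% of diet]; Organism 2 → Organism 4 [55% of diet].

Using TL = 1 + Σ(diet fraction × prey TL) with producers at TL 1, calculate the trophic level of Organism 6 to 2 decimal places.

Organism 3: 1 + 1 = 2
Organism 4: 1 + (0.55×1 + 0.11×1 + 0.34×2) = 2.34
Organism 5: 1 + (0.29×1 + 0.71×2.34) = 2.9514
Organism 6: 1 + (0.22×2 + 0.78×2.9514) = 3.742092

3.74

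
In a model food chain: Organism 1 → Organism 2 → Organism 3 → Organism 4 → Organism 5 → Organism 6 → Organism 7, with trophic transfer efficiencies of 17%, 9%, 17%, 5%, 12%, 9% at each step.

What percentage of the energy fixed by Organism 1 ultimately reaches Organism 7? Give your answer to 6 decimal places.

0.000140%

Product of link efficiencies: 0.17 × 0.09 × 0.17 × 0.05 × 0.12 × 0.09 = 0.00000140454
As a percentage: 0.00000140454 × 100 = 0.000140%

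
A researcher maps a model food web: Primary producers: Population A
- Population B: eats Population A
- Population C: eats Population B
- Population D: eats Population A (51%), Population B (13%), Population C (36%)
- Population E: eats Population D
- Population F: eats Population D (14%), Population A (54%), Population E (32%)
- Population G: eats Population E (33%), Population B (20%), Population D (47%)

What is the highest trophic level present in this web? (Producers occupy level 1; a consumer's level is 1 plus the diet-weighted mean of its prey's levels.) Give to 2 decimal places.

Population B: 1 + 1 = 2
Population C: 1 + 2 = 3
Population D: 1 + (0.51×1 + 0.13×2 + 0.36×3) = 2.85
Population E: 1 + 2.85 = 3.85
Population F: 1 + (0.14×2.85 + 0.54×1 + 0.32×3.85) = 3.171
Population G: 1 + (0.33×3.85 + 0.2×2 + 0.47×2.85) = 4.01

4.01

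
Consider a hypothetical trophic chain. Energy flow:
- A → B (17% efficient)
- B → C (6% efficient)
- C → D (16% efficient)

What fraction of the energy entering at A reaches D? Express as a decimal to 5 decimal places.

Product of link efficiencies: 0.17 × 0.06 × 0.16 = 0.001632

0.00163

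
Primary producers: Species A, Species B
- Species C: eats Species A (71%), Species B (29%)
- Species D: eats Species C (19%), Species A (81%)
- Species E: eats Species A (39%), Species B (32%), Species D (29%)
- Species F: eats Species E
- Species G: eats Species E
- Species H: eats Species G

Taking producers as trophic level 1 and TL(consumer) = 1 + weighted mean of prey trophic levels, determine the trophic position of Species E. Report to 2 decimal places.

Species C: 1 + (0.71×1 + 0.29×1) = 2
Species D: 1 + (0.19×2 + 0.81×1) = 2.19
Species E: 1 + (0.39×1 + 0.32×1 + 0.29×2.19) = 2.3451
Species F: 1 + 2.3451 = 3.3451
Species G: 1 + 2.3451 = 3.3451
Species H: 1 + 3.3451 = 4.3451

2.35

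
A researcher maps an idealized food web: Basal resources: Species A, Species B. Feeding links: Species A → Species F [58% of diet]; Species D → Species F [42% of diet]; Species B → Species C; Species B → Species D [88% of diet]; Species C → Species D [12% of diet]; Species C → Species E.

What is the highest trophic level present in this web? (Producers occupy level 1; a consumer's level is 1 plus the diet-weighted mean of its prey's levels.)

Species C: 1 + 1 = 2
Species D: 1 + (0.12×2 + 0.88×1) = 2.12
Species E: 1 + 2 = 3
Species F: 1 + (0.42×2.12 + 0.58×1) = 2.4704

3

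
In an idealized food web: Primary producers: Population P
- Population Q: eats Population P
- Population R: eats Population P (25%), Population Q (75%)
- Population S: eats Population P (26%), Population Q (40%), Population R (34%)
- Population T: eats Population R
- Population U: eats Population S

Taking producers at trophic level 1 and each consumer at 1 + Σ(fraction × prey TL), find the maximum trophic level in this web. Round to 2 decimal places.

Population Q: 1 + 1 = 2
Population R: 1 + (0.25×1 + 0.75×2) = 2.75
Population S: 1 + (0.26×1 + 0.4×2 + 0.34×2.75) = 2.995
Population T: 1 + 2.75 = 3.75
Population U: 1 + 2.995 = 3.995

4.00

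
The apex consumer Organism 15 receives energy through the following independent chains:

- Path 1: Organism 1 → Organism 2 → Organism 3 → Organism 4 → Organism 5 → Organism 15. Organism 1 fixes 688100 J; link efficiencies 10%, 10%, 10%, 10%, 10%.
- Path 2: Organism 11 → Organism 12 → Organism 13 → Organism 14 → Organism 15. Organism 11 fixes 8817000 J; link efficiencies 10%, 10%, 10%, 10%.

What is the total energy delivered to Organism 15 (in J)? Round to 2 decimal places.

Path 1: 688100 × 0.1 × 0.1 × 0.1 × 0.1 × 0.1 = 6.881 J
Path 2: 8817000 × 0.1 × 0.1 × 0.1 × 0.1 = 881.7 J
Total at Organism 15: 6.881 + 881.7 = 888.581 J

888.58 J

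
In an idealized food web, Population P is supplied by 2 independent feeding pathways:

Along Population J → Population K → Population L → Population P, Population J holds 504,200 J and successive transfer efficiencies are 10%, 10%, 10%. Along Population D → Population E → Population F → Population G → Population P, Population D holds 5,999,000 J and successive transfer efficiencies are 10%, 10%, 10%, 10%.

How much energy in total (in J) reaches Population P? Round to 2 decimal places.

1104.10 J

Via Population J: 504200 × 0.1 × 0.1 × 0.1 = 504.2 J
Via Population D: 5999000 × 0.1 × 0.1 × 0.1 × 0.1 = 599.9 J
Total at Population P: 504.2 + 599.9 = 1104.1 J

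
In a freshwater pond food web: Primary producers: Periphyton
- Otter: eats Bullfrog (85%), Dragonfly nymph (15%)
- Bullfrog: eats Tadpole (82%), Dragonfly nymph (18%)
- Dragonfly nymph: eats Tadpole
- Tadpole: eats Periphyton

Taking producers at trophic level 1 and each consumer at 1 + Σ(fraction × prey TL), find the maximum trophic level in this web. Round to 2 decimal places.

Tadpole: 1 + 1 = 2
Dragonfly nymph: 1 + 2 = 3
Bullfrog: 1 + (0.82×2 + 0.18×3) = 3.18
Otter: 1 + (0.85×3.18 + 0.15×3) = 4.153

4.15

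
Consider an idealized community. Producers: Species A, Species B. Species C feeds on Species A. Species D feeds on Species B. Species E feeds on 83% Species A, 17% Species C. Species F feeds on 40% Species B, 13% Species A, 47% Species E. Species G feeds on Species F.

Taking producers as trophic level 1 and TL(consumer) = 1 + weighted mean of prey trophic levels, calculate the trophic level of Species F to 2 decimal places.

Species C: 1 + 1 = 2
Species D: 1 + 1 = 2
Species E: 1 + (0.83×1 + 0.17×2) = 2.17
Species F: 1 + (0.4×1 + 0.13×1 + 0.47×2.17) = 2.5499
Species G: 1 + 2.5499 = 3.5499

2.55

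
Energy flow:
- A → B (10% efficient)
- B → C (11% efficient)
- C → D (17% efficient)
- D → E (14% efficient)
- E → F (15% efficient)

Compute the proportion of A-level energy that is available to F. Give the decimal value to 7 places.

Product of link efficiencies: 0.1 × 0.11 × 0.17 × 0.14 × 0.15 = 0.00003927

0.0000393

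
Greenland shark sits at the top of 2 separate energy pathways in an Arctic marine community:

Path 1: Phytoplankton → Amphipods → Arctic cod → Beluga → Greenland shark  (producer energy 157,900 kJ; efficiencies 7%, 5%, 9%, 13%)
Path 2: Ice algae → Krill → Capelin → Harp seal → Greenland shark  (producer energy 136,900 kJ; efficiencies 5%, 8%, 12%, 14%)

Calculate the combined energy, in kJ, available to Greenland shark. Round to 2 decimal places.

Path 1: 157900 × 0.07 × 0.05 × 0.09 × 0.13 = 6.466005 kJ
Path 2: 136900 × 0.05 × 0.08 × 0.12 × 0.14 = 9.19968 kJ
Total at Greenland shark: 6.466005 + 9.19968 = 15.665685 kJ

15.67 kJ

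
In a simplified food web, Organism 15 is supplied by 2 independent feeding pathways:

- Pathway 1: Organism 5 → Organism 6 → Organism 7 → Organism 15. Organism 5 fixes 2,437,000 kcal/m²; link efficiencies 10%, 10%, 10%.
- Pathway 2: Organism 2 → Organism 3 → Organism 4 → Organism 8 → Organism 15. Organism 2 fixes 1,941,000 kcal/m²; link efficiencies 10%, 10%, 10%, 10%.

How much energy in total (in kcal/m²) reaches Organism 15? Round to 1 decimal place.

2631.1 kcal/m²

Pathway 1: 2437000 × 0.1 × 0.1 × 0.1 = 2437 kcal/m²
Pathway 2: 1941000 × 0.1 × 0.1 × 0.1 × 0.1 = 194.1 kcal/m²
Total at Organism 15: 2437 + 194.1 = 2631.1 kcal/m²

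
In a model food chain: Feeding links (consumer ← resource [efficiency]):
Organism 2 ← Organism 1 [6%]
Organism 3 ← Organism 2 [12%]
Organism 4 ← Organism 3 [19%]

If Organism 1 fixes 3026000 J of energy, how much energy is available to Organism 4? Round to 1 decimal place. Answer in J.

Organism 2: 3026000 × 0.06 = 181560 J
Organism 3: 181560 × 0.12 = 21787.2 J
Organism 4: 21787.2 × 0.19 = 4139.568 J

4139.6 J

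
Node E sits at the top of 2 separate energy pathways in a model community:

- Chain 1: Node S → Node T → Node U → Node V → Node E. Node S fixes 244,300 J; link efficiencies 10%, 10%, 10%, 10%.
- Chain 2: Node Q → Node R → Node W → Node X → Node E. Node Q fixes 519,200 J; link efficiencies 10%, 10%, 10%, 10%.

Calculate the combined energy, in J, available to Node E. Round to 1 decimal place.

76.4 J

Chain 1: 244300 × 0.1 × 0.1 × 0.1 × 0.1 = 24.43 J
Chain 2: 519200 × 0.1 × 0.1 × 0.1 × 0.1 = 51.92 J
Total at Node E: 24.43 + 51.92 = 76.35 J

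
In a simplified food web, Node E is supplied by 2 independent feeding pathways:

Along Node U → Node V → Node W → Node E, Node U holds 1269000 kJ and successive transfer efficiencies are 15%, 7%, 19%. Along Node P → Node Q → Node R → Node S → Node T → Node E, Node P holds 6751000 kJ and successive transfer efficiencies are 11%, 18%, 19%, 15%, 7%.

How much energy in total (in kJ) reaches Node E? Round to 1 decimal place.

Via Node U: 1269000 × 0.15 × 0.07 × 0.19 = 2531.655 kJ
Via Node P: 6751000 × 0.11 × 0.18 × 0.19 × 0.15 × 0.07 = 266.671251 kJ
Total at Node E: 2531.655 + 266.671251 = 2798.326251 kJ

2798.3 kJ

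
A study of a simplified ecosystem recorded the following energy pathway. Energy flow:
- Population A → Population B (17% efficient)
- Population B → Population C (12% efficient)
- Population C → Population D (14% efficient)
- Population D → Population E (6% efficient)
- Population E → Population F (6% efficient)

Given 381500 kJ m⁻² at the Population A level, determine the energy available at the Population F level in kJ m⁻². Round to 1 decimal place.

Population B: 381500 × 0.17 = 64855 kJ m⁻²
Population C: 64855 × 0.12 = 7782.6 kJ m⁻²
Population D: 7782.6 × 0.14 = 1089.564 kJ m⁻²
Population E: 1089.564 × 0.06 = 65.37384 kJ m⁻²
Population F: 65.37384 × 0.06 = 3.9224304 kJ m⁻²

3.9 kJ m⁻²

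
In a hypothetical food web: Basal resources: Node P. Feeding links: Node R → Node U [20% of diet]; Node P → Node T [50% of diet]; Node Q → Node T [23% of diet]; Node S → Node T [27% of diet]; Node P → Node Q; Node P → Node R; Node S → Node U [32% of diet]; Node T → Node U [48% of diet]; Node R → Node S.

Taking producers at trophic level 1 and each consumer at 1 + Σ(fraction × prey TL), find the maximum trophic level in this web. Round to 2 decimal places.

3.69

Node Q: 1 + 1 = 2
Node R: 1 + 1 = 2
Node S: 1 + 2 = 3
Node T: 1 + (0.23×2 + 0.5×1 + 0.27×3) = 2.77
Node U: 1 + (0.2×2 + 0.48×2.77 + 0.32×3) = 3.6896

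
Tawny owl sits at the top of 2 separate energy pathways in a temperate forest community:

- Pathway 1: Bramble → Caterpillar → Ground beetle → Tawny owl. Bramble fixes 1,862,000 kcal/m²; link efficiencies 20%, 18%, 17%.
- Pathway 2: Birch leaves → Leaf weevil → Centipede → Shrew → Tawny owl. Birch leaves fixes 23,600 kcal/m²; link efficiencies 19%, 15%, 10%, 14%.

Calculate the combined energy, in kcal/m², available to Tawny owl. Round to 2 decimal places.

11404.86 kcal/m²

Pathway 1: 1862000 × 0.2 × 0.18 × 0.17 = 11395.44 kcal/m²
Pathway 2: 23600 × 0.19 × 0.15 × 0.1 × 0.14 = 9.4164 kcal/m²
Total at Tawny owl: 11395.44 + 9.4164 = 11404.8564 kcal/m²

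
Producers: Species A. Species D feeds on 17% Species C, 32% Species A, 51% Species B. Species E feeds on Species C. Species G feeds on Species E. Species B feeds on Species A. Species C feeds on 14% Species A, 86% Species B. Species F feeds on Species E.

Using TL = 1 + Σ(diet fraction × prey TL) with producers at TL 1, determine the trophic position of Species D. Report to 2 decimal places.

Species B: 1 + 1 = 2
Species C: 1 + (0.14×1 + 0.86×2) = 2.86
Species D: 1 + (0.17×2.86 + 0.32×1 + 0.51×2) = 2.8262
Species E: 1 + 2.86 = 3.86
Species F: 1 + 3.86 = 4.86
Species G: 1 + 3.86 = 4.86

2.83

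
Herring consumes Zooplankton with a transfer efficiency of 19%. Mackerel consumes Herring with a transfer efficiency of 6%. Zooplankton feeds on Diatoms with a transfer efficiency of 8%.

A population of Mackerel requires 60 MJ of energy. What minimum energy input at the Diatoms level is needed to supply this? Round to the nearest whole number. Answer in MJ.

65789 MJ

Cumulative transfer efficiency: 0.08 × 0.19 × 0.06 = 0.000912
Diatoms energy = 60 / 0.000912 = 65789 MJ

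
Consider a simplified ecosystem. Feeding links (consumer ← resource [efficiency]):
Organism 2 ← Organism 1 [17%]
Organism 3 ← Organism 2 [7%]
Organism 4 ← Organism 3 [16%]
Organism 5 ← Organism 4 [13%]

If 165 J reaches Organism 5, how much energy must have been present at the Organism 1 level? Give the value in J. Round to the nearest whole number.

Cumulative transfer efficiency: 0.17 × 0.07 × 0.16 × 0.13 = 0.00024752
Organism 1 energy = 165 / 0.00024752 = 666613 J

666613 J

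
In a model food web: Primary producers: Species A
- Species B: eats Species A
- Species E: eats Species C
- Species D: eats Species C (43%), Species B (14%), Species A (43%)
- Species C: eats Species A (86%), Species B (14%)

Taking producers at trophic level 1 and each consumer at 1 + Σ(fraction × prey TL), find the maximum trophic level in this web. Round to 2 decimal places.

3.14

Species B: 1 + 1 = 2
Species C: 1 + (0.86×1 + 0.14×2) = 2.14
Species D: 1 + (0.43×2.14 + 0.14×2 + 0.43×1) = 2.6302
Species E: 1 + 2.14 = 3.14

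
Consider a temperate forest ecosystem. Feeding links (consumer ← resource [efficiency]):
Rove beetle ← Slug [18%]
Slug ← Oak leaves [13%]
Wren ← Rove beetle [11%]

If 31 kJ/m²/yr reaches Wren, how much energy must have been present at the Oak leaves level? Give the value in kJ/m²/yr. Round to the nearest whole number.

12044 kJ/m²/yr

Cumulative transfer efficiency: 0.13 × 0.18 × 0.11 = 0.002574
Oak leaves energy = 31 / 0.002574 = 12044 kJ/m²/yr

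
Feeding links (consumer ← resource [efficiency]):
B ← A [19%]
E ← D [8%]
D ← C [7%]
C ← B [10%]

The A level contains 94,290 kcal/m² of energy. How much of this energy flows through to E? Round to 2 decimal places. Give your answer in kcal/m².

10.03 kcal/m²

B: 94290 × 0.19 = 17915.1 kcal/m²
C: 17915.1 × 0.1 = 1791.51 kcal/m²
D: 1791.51 × 0.07 = 125.4057 kcal/m²
E: 125.4057 × 0.08 = 10.032456 kcal/m²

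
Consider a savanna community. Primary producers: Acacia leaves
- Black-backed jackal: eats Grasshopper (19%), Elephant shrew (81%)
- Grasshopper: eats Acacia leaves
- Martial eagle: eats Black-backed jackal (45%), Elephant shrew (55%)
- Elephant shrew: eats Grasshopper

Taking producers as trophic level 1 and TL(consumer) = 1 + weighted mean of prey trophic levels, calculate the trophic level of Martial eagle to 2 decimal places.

Grasshopper: 1 + 1 = 2
Elephant shrew: 1 + 2 = 3
Black-backed jackal: 1 + (0.19×2 + 0.81×3) = 3.81
Martial eagle: 1 + (0.45×3.81 + 0.55×3) = 4.3645

4.36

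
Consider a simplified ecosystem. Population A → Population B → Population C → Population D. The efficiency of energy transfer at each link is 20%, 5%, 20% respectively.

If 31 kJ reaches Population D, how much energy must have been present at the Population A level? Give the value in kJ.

15500 kJ

Cumulative transfer efficiency: 0.2 × 0.05 × 0.2 = 0.002
Population A energy = 31 / 0.002 = 15500 kJ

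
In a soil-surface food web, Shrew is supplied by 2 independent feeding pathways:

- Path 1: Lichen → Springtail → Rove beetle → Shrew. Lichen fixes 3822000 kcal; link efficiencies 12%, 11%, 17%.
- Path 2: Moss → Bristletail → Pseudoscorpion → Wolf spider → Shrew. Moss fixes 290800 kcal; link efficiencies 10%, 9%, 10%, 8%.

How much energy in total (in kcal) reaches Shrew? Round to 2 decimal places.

Path 1: 3822000 × 0.12 × 0.11 × 0.17 = 8576.568 kcal
Path 2: 290800 × 0.1 × 0.09 × 0.1 × 0.08 = 20.9376 kcal
Total at Shrew: 8576.568 + 20.9376 = 8597.5056 kcal

8597.51 kcal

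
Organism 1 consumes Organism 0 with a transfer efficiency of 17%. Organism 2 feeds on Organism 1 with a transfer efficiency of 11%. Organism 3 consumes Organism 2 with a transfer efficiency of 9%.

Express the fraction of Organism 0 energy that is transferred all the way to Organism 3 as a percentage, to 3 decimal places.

Product of link efficiencies: 0.17 × 0.11 × 0.09 = 0.001683
As a percentage: 0.001683 × 100 = 0.168%

0.168%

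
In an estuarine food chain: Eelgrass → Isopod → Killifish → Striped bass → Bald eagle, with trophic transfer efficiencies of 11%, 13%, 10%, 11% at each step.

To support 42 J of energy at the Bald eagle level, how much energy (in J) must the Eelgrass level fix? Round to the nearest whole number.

267006 J

Cumulative transfer efficiency: 0.11 × 0.13 × 0.1 × 0.11 = 0.0001573
Eelgrass energy = 42 / 0.0001573 = 267006 J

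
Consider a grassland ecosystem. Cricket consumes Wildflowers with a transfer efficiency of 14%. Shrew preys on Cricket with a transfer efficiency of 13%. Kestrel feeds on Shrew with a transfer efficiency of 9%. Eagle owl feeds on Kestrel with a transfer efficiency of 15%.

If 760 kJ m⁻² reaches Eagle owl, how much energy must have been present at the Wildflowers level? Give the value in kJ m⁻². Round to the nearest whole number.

3093203 kJ m⁻²

Cumulative transfer efficiency: 0.14 × 0.13 × 0.09 × 0.15 = 0.0002457
Wildflowers energy = 760 / 0.0002457 = 3093203 kJ m⁻²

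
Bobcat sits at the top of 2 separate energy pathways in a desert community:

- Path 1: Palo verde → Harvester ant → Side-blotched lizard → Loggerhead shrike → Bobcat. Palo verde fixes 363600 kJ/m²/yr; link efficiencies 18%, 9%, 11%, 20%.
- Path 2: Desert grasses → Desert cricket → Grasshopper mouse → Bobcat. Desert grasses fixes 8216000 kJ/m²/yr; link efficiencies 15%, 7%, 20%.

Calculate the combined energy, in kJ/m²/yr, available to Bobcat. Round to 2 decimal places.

Path 1: 363600 × 0.18 × 0.09 × 0.11 × 0.2 = 129.58704 kJ/m²/yr
Path 2: 8216000 × 0.15 × 0.07 × 0.2 = 17253.6 kJ/m²/yr
Total at Bobcat: 129.58704 + 17253.6 = 17383.18704 kJ/m²/yr

17383.19 kJ/m²/yr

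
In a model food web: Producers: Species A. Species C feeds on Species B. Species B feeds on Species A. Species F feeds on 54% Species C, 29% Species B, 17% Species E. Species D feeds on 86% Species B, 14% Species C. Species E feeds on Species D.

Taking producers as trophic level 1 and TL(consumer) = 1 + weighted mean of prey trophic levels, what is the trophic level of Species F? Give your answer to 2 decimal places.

3.90

Species B: 1 + 1 = 2
Species C: 1 + 2 = 3
Species D: 1 + (0.86×2 + 0.14×3) = 3.14
Species E: 1 + 3.14 = 4.14
Species F: 1 + (0.54×3 + 0.29×2 + 0.17×4.14) = 3.9038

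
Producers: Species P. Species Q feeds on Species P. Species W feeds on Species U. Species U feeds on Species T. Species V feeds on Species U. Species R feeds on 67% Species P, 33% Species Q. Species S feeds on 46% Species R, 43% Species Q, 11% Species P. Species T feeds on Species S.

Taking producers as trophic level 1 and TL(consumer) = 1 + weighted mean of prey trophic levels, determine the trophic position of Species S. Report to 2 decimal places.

Species Q: 1 + 1 = 2
Species R: 1 + (0.67×1 + 0.33×2) = 2.33
Species S: 1 + (0.46×2.33 + 0.43×2 + 0.11×1) = 3.0418
Species T: 1 + 3.0418 = 4.0418
Species U: 1 + 4.0418 = 5.0418
Species V: 1 + 5.0418 = 6.0418
Species W: 1 + 5.0418 = 6.0418

3.04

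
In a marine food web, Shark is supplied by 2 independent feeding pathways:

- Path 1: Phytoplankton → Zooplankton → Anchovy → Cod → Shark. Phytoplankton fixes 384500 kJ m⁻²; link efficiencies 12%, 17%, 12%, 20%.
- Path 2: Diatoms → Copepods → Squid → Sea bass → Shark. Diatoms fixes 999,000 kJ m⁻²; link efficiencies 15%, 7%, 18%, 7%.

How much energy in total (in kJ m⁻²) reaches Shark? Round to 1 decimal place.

Path 1: 384500 × 0.12 × 0.17 × 0.12 × 0.2 = 188.2512 kJ m⁻²
Path 2: 999000 × 0.15 × 0.07 × 0.18 × 0.07 = 132.1677 kJ m⁻²
Total at Shark: 188.2512 + 132.1677 = 320.4189 kJ m⁻²

320.4 kJ m⁻²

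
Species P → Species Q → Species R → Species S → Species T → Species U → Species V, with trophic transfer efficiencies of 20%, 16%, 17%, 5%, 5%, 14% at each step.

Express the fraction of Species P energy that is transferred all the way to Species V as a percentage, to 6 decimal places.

Product of link efficiencies: 0.2 × 0.16 × 0.17 × 0.05 × 0.05 × 0.14 = 0.000001904
As a percentage: 0.000001904 × 100 = 0.000190%

0.000190%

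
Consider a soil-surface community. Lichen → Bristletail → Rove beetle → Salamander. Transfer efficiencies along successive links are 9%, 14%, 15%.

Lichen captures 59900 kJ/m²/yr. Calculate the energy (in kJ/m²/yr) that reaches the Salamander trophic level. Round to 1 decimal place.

113.2 kJ/m²/yr

Bristletail: 59900 × 0.09 = 5391 kJ/m²/yr
Rove beetle: 5391 × 0.14 = 754.74 kJ/m²/yr
Salamander: 754.74 × 0.15 = 113.211 kJ/m²/yr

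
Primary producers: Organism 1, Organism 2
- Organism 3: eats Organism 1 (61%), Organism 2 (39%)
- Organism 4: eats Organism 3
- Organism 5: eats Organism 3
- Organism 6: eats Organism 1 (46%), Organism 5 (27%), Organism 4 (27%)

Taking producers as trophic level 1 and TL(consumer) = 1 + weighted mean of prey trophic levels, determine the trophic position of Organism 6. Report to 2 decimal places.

Organism 3: 1 + (0.61×1 + 0.39×1) = 2
Organism 4: 1 + 2 = 3
Organism 5: 1 + 2 = 3
Organism 6: 1 + (0.46×1 + 0.27×3 + 0.27×3) = 3.08

3.08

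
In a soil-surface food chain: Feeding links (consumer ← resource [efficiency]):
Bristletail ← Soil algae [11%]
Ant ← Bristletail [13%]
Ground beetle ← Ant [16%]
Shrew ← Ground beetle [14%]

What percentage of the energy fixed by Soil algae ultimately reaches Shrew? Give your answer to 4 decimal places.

0.0320%

Product of link efficiencies: 0.11 × 0.13 × 0.16 × 0.14 = 0.00032032
As a percentage: 0.00032032 × 100 = 0.0320%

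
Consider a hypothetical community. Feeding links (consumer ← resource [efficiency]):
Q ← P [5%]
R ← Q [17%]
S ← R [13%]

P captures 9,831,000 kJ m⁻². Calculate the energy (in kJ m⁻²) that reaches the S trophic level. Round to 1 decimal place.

Q: 9831000 × 0.05 = 491550 kJ m⁻²
R: 491550 × 0.17 = 83563.5 kJ m⁻²
S: 83563.5 × 0.13 = 10863.255 kJ m⁻²

10863.3 kJ m⁻²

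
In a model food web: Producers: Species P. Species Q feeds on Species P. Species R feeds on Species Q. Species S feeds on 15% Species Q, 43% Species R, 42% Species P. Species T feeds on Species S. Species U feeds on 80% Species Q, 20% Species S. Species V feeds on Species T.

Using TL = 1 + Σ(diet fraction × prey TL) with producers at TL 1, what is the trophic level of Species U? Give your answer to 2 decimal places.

3.20

Species Q: 1 + 1 = 2
Species R: 1 + 2 = 3
Species S: 1 + (0.15×2 + 0.43×3 + 0.42×1) = 3.01
Species T: 1 + 3.01 = 4.01
Species U: 1 + (0.8×2 + 0.2×3.01) = 3.202
Species V: 1 + 4.01 = 5.01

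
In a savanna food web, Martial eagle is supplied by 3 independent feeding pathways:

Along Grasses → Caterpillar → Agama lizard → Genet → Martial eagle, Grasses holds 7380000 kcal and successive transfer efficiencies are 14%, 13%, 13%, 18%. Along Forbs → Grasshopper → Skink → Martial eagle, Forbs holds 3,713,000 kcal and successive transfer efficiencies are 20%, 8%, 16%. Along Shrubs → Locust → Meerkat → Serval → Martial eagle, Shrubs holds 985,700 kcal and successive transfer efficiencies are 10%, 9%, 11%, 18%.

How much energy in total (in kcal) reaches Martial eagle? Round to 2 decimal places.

12823.93 kcal

Via Grasses: 7380000 × 0.14 × 0.13 × 0.13 × 0.18 = 3142.9944 kcal
Via Forbs: 3713000 × 0.2 × 0.08 × 0.16 = 9505.28 kcal
Via Shrubs: 985700 × 0.1 × 0.09 × 0.11 × 0.18 = 175.65174 kcal
Total at Martial eagle: 3142.9944 + 9505.28 + 175.65174 = 12823.92614 kcal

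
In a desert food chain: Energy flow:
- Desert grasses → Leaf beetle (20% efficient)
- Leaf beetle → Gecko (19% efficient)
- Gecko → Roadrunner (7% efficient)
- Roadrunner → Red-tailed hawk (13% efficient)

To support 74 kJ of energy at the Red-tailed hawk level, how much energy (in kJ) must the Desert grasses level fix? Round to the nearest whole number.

213997 kJ

Cumulative transfer efficiency: 0.2 × 0.19 × 0.07 × 0.13 = 0.0003458
Desert grasses energy = 74 / 0.0003458 = 213997 kJ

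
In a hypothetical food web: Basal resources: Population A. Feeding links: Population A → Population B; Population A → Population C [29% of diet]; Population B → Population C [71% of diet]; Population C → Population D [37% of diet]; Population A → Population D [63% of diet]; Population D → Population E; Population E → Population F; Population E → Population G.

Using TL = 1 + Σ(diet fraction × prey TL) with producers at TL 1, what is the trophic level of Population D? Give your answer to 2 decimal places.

2.63

Population B: 1 + 1 = 2
Population C: 1 + (0.29×1 + 0.71×2) = 2.71
Population D: 1 + (0.37×2.71 + 0.63×1) = 2.6327
Population E: 1 + 2.6327 = 3.6327
Population F: 1 + 3.6327 = 4.6327
Population G: 1 + 3.6327 = 4.6327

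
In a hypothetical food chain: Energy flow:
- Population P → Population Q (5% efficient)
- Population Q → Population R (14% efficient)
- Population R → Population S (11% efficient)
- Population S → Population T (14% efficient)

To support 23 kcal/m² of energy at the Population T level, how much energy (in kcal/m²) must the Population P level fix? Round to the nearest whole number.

Cumulative transfer efficiency: 0.05 × 0.14 × 0.11 × 0.14 = 0.0001078
Population P energy = 23 / 0.0001078 = 213358 kcal/m²

213358 kcal/m²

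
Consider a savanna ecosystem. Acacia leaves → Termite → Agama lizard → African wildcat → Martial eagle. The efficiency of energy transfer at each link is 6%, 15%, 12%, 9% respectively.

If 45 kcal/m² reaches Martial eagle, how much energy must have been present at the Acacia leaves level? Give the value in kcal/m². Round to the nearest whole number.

Cumulative transfer efficiency: 0.06 × 0.15 × 0.12 × 0.09 = 0.0000972
Acacia leaves energy = 45 / 0.0000972 = 462963 kcal/m²

462963 kcal/m²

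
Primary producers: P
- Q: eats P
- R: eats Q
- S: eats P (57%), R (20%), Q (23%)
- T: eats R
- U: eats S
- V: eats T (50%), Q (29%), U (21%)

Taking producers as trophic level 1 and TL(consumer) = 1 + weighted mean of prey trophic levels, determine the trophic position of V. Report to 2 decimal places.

Q: 1 + 1 = 2
R: 1 + 2 = 3
S: 1 + (0.57×1 + 0.2×3 + 0.23×2) = 2.63
T: 1 + 3 = 4
U: 1 + 2.63 = 3.63
V: 1 + (0.5×4 + 0.29×2 + 0.21×3.63) = 4.3423

4.34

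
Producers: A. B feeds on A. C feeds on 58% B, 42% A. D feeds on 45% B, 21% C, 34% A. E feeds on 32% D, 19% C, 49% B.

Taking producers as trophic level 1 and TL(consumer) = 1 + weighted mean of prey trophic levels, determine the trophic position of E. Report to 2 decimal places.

3.36

B: 1 + 1 = 2
C: 1 + (0.58×2 + 0.42×1) = 2.58
D: 1 + (0.45×2 + 0.21×2.58 + 0.34×1) = 2.7818
E: 1 + (0.32×2.7818 + 0.19×2.58 + 0.49×2) = 3.360376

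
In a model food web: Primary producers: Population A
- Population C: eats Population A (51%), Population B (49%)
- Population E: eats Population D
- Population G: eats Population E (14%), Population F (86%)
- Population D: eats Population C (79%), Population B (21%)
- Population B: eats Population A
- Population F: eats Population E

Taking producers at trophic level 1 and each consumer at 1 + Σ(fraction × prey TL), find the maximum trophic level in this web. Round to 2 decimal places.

Population B: 1 + 1 = 2
Population C: 1 + (0.51×1 + 0.49×2) = 2.49
Population D: 1 + (0.79×2.49 + 0.21×2) = 3.3871
Population E: 1 + 3.3871 = 4.3871
Population F: 1 + 4.3871 = 5.3871
Population G: 1 + (0.14×4.3871 + 0.86×5.3871) = 6.2471

6.25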